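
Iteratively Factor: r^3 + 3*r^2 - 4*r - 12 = (r + 2)*(r^2 + r - 6) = (r - 2)*(r + 2)*(r + 3)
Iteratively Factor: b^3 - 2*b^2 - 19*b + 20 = (b - 1)*(b^2 - b - 20) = (b - 5)*(b - 1)*(b + 4)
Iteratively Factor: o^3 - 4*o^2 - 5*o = (o)*(o^2 - 4*o - 5) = o*(o + 1)*(o - 5)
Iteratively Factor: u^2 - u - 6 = (u + 2)*(u - 3)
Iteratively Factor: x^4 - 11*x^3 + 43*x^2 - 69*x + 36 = (x - 1)*(x^3 - 10*x^2 + 33*x - 36) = (x - 3)*(x - 1)*(x^2 - 7*x + 12) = (x - 4)*(x - 3)*(x - 1)*(x - 3)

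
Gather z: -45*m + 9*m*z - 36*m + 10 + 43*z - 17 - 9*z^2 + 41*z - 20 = -81*m - 9*z^2 + z*(9*m + 84) - 27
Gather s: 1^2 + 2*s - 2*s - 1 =0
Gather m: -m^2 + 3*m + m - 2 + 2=-m^2 + 4*m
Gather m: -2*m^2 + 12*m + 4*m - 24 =-2*m^2 + 16*m - 24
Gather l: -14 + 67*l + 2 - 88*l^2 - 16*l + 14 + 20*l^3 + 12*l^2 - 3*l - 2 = 20*l^3 - 76*l^2 + 48*l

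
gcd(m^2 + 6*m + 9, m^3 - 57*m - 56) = 1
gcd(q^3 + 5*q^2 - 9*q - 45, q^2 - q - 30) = q + 5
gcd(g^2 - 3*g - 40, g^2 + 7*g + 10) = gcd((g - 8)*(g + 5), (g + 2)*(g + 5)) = g + 5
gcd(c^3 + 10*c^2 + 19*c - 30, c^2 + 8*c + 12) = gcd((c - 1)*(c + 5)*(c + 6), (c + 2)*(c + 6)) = c + 6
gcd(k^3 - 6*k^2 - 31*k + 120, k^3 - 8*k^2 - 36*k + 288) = k - 8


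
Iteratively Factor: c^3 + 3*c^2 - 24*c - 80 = (c + 4)*(c^2 - c - 20) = (c - 5)*(c + 4)*(c + 4)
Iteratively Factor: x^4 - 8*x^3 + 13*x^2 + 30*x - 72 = (x + 2)*(x^3 - 10*x^2 + 33*x - 36) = (x - 3)*(x + 2)*(x^2 - 7*x + 12) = (x - 3)^2*(x + 2)*(x - 4)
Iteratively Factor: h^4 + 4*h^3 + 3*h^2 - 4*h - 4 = (h - 1)*(h^3 + 5*h^2 + 8*h + 4) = (h - 1)*(h + 1)*(h^2 + 4*h + 4) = (h - 1)*(h + 1)*(h + 2)*(h + 2)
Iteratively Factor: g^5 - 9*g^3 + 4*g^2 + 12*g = (g + 1)*(g^4 - g^3 - 8*g^2 + 12*g) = (g - 2)*(g + 1)*(g^3 + g^2 - 6*g) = g*(g - 2)*(g + 1)*(g^2 + g - 6) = g*(g - 2)^2*(g + 1)*(g + 3)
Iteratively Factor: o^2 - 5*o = (o)*(o - 5)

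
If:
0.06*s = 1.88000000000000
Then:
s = 31.33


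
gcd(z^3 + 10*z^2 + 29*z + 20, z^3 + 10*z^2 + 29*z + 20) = z^3 + 10*z^2 + 29*z + 20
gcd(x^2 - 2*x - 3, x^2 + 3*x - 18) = x - 3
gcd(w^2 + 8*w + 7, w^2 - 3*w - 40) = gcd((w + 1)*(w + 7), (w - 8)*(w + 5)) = 1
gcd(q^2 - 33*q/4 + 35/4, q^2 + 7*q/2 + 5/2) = 1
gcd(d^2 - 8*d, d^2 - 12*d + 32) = d - 8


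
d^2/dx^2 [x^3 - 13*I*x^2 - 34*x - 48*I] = 6*x - 26*I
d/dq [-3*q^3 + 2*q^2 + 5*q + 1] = -9*q^2 + 4*q + 5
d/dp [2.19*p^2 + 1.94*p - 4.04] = 4.38*p + 1.94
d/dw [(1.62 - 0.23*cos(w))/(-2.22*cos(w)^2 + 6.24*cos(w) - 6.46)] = (0.5106*cos(w)^2 - 7.1928*cos(w) + 8.623)*sin(w)/(4.9284*cos(w)^4 - 27.7056*cos(w)^3 + 67.62*cos(w)^2 - 80.6208*cos(w) + 41.7316)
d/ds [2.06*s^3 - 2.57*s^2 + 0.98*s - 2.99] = 6.18*s^2 - 5.14*s + 0.98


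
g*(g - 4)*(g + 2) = g^3 - 2*g^2 - 8*g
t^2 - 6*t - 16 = (t - 8)*(t + 2)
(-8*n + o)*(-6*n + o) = 48*n^2 - 14*n*o + o^2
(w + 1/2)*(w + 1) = w^2 + 3*w/2 + 1/2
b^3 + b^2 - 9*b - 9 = (b - 3)*(b + 1)*(b + 3)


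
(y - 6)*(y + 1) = y^2 - 5*y - 6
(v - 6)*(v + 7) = v^2 + v - 42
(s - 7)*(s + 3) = s^2 - 4*s - 21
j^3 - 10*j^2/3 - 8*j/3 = j*(j - 4)*(j + 2/3)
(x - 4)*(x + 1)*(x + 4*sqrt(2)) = x^3 - 3*x^2 + 4*sqrt(2)*x^2 - 12*sqrt(2)*x - 4*x - 16*sqrt(2)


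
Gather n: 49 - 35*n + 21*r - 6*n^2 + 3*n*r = -6*n^2 + n*(3*r - 35) + 21*r + 49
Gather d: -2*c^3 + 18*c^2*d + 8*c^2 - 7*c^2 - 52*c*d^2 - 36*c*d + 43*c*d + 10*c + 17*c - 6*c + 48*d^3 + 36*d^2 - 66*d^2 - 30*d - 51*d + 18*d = -2*c^3 + c^2 + 21*c + 48*d^3 + d^2*(-52*c - 30) + d*(18*c^2 + 7*c - 63)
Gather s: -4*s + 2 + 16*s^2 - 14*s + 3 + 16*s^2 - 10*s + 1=32*s^2 - 28*s + 6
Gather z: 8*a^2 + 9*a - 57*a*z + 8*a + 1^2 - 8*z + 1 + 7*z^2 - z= 8*a^2 + 17*a + 7*z^2 + z*(-57*a - 9) + 2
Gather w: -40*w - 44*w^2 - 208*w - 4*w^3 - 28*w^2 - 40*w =-4*w^3 - 72*w^2 - 288*w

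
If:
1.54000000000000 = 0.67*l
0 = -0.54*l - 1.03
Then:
No Solution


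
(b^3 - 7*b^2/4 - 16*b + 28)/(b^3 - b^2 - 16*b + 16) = (b - 7/4)/(b - 1)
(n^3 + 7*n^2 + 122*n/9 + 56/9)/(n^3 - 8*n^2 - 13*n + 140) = (n^2 + 3*n + 14/9)/(n^2 - 12*n + 35)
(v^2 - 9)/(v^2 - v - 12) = (v - 3)/(v - 4)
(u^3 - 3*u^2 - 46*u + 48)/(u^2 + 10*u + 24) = (u^2 - 9*u + 8)/(u + 4)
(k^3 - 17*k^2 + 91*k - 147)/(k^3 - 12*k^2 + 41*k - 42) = (k - 7)/(k - 2)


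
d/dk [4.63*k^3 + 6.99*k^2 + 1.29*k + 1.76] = 13.89*k^2 + 13.98*k + 1.29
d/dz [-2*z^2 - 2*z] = -4*z - 2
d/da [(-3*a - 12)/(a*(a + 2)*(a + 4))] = 6*(a + 1)/(a^2*(a + 2)^2)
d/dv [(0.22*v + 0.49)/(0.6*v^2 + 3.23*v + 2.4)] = (0.132*v^2 + 0.7106*v - (0.22*v + 0.49)*(1.2*v + 3.23) + 0.528)/(0.6*v^2 + 3.23*v + 2.4)^2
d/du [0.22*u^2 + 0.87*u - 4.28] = 0.44*u + 0.87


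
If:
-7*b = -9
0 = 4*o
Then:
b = 9/7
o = 0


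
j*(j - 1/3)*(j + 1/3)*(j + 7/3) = j^4 + 7*j^3/3 - j^2/9 - 7*j/27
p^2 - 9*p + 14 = (p - 7)*(p - 2)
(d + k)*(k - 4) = d*k - 4*d + k^2 - 4*k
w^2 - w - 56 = (w - 8)*(w + 7)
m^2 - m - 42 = (m - 7)*(m + 6)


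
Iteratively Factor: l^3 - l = (l)*(l^2 - 1) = l*(l + 1)*(l - 1)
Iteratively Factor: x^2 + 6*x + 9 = (x + 3)*(x + 3)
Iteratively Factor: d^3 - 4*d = (d)*(d^2 - 4) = d*(d + 2)*(d - 2)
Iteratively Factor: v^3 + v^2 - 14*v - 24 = (v + 3)*(v^2 - 2*v - 8) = (v - 4)*(v + 3)*(v + 2)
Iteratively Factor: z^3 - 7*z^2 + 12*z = (z)*(z^2 - 7*z + 12) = z*(z - 4)*(z - 3)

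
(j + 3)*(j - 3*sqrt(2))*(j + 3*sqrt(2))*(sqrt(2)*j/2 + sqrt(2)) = sqrt(2)*j^4/2 + 5*sqrt(2)*j^3/2 - 6*sqrt(2)*j^2 - 45*sqrt(2)*j - 54*sqrt(2)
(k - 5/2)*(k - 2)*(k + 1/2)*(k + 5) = k^4 + k^3 - 69*k^2/4 + 65*k/4 + 25/2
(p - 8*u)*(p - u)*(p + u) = p^3 - 8*p^2*u - p*u^2 + 8*u^3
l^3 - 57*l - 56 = (l - 8)*(l + 1)*(l + 7)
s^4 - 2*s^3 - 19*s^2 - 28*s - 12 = (s - 6)*(s + 1)^2*(s + 2)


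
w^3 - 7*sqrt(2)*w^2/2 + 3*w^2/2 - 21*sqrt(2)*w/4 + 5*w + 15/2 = (w + 3/2)*(w - 5*sqrt(2)/2)*(w - sqrt(2))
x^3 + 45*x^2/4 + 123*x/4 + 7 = (x + 1/4)*(x + 4)*(x + 7)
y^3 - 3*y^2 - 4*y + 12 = (y - 3)*(y - 2)*(y + 2)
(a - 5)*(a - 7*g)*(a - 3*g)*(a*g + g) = a^4*g - 10*a^3*g^2 - 4*a^3*g + 21*a^2*g^3 + 40*a^2*g^2 - 5*a^2*g - 84*a*g^3 + 50*a*g^2 - 105*g^3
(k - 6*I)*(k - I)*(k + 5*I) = k^3 - 2*I*k^2 + 29*k - 30*I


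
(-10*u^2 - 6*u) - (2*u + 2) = -10*u^2 - 8*u - 2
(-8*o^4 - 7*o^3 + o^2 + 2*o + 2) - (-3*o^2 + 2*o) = -8*o^4 - 7*o^3 + 4*o^2 + 2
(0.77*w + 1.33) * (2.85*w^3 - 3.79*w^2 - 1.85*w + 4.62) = 2.1945*w^4 + 0.8722*w^3 - 6.4652*w^2 + 1.0969*w + 6.1446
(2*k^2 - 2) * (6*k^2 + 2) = 12*k^4 - 8*k^2 - 4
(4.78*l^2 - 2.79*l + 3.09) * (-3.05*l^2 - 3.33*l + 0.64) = -14.579*l^4 - 7.4079*l^3 + 2.9254*l^2 - 12.0753*l + 1.9776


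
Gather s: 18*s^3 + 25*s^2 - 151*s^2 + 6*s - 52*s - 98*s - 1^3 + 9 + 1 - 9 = 18*s^3 - 126*s^2 - 144*s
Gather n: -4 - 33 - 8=-45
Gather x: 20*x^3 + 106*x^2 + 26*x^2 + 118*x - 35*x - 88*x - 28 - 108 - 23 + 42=20*x^3 + 132*x^2 - 5*x - 117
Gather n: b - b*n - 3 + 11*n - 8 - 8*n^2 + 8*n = b - 8*n^2 + n*(19 - b) - 11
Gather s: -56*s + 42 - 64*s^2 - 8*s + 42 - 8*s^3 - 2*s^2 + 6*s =-8*s^3 - 66*s^2 - 58*s + 84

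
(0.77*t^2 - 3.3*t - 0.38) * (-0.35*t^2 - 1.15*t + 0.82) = -0.2695*t^4 + 0.2695*t^3 + 4.5594*t^2 - 2.269*t - 0.3116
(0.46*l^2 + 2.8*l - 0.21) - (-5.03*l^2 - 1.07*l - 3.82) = 5.49*l^2 + 3.87*l + 3.61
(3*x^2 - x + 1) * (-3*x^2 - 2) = -9*x^4 + 3*x^3 - 9*x^2 + 2*x - 2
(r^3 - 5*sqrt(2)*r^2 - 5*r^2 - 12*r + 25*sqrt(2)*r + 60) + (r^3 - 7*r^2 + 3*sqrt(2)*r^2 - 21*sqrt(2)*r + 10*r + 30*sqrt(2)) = 2*r^3 - 12*r^2 - 2*sqrt(2)*r^2 - 2*r + 4*sqrt(2)*r + 30*sqrt(2) + 60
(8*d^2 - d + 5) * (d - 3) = 8*d^3 - 25*d^2 + 8*d - 15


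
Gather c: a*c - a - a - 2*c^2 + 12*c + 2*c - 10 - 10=-2*a - 2*c^2 + c*(a + 14) - 20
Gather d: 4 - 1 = 3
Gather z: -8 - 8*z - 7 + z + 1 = -7*z - 14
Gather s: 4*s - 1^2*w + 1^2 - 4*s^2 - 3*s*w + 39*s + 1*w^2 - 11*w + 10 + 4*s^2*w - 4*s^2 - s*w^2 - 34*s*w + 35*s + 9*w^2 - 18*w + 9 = s^2*(4*w - 8) + s*(-w^2 - 37*w + 78) + 10*w^2 - 30*w + 20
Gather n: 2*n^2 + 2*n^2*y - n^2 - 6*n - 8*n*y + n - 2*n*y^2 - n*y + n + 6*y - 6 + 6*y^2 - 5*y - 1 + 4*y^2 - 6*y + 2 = n^2*(2*y + 1) + n*(-2*y^2 - 9*y - 4) + 10*y^2 - 5*y - 5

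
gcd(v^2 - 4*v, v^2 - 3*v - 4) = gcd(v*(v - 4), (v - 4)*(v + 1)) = v - 4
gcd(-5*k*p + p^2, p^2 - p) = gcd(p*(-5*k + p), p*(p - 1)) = p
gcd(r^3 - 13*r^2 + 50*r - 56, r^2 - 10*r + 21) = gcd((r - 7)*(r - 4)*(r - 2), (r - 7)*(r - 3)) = r - 7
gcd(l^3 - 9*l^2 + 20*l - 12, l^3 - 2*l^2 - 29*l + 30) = l^2 - 7*l + 6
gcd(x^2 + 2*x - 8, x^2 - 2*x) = x - 2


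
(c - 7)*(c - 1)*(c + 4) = c^3 - 4*c^2 - 25*c + 28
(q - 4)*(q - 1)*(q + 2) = q^3 - 3*q^2 - 6*q + 8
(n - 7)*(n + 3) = n^2 - 4*n - 21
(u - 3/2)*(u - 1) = u^2 - 5*u/2 + 3/2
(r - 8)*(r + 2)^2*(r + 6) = r^4 + 2*r^3 - 52*r^2 - 200*r - 192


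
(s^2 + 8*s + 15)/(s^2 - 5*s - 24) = (s + 5)/(s - 8)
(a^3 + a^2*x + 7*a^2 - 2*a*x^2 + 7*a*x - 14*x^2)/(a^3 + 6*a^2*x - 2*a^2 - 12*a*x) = (a^3 + a^2*x + 7*a^2 - 2*a*x^2 + 7*a*x - 14*x^2)/(a*(a^2 + 6*a*x - 2*a - 12*x))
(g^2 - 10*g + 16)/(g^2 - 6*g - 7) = (-g^2 + 10*g - 16)/(-g^2 + 6*g + 7)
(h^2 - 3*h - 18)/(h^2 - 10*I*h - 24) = (-h^2 + 3*h + 18)/(-h^2 + 10*I*h + 24)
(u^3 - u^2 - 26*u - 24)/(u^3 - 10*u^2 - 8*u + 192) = (u + 1)/(u - 8)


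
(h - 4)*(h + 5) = h^2 + h - 20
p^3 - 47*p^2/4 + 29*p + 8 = (p - 8)*(p - 4)*(p + 1/4)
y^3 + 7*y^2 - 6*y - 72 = (y - 3)*(y + 4)*(y + 6)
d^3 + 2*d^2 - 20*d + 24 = (d - 2)^2*(d + 6)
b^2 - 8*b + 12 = (b - 6)*(b - 2)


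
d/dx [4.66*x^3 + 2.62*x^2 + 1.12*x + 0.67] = 13.98*x^2 + 5.24*x + 1.12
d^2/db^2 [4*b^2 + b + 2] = 8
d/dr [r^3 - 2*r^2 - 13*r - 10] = 3*r^2 - 4*r - 13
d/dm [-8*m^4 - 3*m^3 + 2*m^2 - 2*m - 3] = -32*m^3 - 9*m^2 + 4*m - 2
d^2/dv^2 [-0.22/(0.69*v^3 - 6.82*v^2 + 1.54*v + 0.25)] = ((0.9108*v - 3.0008)*(0.69*v^3 - 6.82*v^2 + 1.54*v + 0.25) - 0.22*(2.07*v^2 - 13.64*v + 1.54)*(4.14*v^2 - 27.28*v + 3.08))/(0.69*v^3 - 6.82*v^2 + 1.54*v + 0.25)^3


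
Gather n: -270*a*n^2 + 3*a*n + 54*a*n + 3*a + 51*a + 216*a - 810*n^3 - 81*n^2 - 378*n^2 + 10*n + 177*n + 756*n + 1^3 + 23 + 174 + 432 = 270*a - 810*n^3 + n^2*(-270*a - 459) + n*(57*a + 943) + 630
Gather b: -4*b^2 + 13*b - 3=-4*b^2 + 13*b - 3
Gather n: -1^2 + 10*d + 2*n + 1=10*d + 2*n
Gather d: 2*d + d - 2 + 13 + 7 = 3*d + 18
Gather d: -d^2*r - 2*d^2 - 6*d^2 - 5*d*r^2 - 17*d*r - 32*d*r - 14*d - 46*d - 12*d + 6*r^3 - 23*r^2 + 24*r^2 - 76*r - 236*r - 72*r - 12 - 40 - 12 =d^2*(-r - 8) + d*(-5*r^2 - 49*r - 72) + 6*r^3 + r^2 - 384*r - 64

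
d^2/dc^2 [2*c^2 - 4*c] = 4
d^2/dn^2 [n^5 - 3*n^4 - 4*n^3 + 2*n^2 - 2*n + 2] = 20*n^3 - 36*n^2 - 24*n + 4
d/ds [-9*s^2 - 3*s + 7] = -18*s - 3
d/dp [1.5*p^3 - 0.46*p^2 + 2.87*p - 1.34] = 4.5*p^2 - 0.92*p + 2.87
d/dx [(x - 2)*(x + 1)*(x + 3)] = 3*x^2 + 4*x - 5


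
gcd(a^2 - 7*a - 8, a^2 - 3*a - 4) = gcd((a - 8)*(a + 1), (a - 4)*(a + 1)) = a + 1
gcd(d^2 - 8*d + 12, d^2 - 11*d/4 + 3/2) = d - 2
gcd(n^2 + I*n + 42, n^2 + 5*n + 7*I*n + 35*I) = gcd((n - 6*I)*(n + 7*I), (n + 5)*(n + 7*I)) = n + 7*I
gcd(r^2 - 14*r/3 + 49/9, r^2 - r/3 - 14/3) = r - 7/3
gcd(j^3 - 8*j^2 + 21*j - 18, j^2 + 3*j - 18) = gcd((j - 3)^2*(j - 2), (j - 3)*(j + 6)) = j - 3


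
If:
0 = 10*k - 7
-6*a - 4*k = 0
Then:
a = -7/15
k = 7/10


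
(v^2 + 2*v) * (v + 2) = v^3 + 4*v^2 + 4*v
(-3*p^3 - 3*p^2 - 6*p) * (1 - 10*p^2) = 30*p^5 + 30*p^4 + 57*p^3 - 3*p^2 - 6*p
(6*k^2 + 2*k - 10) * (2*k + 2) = 12*k^3 + 16*k^2 - 16*k - 20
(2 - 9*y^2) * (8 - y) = 9*y^3 - 72*y^2 - 2*y + 16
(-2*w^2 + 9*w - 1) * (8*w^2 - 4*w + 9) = -16*w^4 + 80*w^3 - 62*w^2 + 85*w - 9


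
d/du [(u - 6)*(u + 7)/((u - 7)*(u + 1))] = 7*(-u^2 + 10*u - 37)/(u^4 - 12*u^3 + 22*u^2 + 84*u + 49)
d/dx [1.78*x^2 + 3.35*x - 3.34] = 3.56*x + 3.35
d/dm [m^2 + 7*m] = 2*m + 7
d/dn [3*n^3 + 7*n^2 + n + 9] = 9*n^2 + 14*n + 1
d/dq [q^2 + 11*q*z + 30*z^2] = 2*q + 11*z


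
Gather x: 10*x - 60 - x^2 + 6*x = -x^2 + 16*x - 60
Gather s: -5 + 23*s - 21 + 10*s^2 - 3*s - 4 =10*s^2 + 20*s - 30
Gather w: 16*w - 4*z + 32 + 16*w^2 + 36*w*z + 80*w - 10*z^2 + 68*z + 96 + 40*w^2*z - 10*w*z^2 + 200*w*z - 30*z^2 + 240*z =w^2*(40*z + 16) + w*(-10*z^2 + 236*z + 96) - 40*z^2 + 304*z + 128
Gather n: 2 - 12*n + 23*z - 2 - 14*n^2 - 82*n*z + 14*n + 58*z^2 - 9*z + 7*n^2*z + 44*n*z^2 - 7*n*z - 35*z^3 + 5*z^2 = n^2*(7*z - 14) + n*(44*z^2 - 89*z + 2) - 35*z^3 + 63*z^2 + 14*z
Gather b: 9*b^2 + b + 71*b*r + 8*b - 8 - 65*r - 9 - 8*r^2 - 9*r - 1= 9*b^2 + b*(71*r + 9) - 8*r^2 - 74*r - 18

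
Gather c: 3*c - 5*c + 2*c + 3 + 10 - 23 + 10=0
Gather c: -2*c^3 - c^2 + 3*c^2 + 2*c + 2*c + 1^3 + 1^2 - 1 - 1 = -2*c^3 + 2*c^2 + 4*c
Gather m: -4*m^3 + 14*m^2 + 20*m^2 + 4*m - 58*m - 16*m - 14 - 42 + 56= -4*m^3 + 34*m^2 - 70*m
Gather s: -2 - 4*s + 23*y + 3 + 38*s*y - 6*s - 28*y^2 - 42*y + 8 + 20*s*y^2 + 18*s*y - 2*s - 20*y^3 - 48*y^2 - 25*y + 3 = s*(20*y^2 + 56*y - 12) - 20*y^3 - 76*y^2 - 44*y + 12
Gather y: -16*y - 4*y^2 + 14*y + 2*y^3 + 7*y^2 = 2*y^3 + 3*y^2 - 2*y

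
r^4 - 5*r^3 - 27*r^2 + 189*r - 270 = (r - 5)*(r - 3)^2*(r + 6)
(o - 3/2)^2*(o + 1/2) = o^3 - 5*o^2/2 + 3*o/4 + 9/8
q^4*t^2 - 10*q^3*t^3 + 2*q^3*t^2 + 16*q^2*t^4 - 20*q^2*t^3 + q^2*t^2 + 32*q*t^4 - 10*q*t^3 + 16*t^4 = (q - 8*t)*(q - 2*t)*(q*t + t)^2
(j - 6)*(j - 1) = j^2 - 7*j + 6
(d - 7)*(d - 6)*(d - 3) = d^3 - 16*d^2 + 81*d - 126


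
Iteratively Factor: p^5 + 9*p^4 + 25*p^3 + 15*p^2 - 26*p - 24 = (p + 3)*(p^4 + 6*p^3 + 7*p^2 - 6*p - 8) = (p + 2)*(p + 3)*(p^3 + 4*p^2 - p - 4) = (p - 1)*(p + 2)*(p + 3)*(p^2 + 5*p + 4) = (p - 1)*(p + 2)*(p + 3)*(p + 4)*(p + 1)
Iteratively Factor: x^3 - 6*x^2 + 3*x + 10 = (x - 2)*(x^2 - 4*x - 5) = (x - 5)*(x - 2)*(x + 1)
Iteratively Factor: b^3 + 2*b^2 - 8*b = (b)*(b^2 + 2*b - 8) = b*(b + 4)*(b - 2)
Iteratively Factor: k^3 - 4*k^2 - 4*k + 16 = (k - 4)*(k^2 - 4) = (k - 4)*(k - 2)*(k + 2)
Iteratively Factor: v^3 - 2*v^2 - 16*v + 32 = (v - 4)*(v^2 + 2*v - 8) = (v - 4)*(v - 2)*(v + 4)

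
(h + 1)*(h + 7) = h^2 + 8*h + 7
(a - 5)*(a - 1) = a^2 - 6*a + 5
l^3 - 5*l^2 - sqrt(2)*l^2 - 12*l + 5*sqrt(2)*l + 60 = (l - 5)*(l - 3*sqrt(2))*(l + 2*sqrt(2))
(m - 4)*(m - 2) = m^2 - 6*m + 8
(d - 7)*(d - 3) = d^2 - 10*d + 21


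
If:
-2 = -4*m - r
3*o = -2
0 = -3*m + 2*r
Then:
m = 4/11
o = -2/3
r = 6/11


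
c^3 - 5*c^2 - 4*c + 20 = (c - 5)*(c - 2)*(c + 2)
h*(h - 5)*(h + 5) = h^3 - 25*h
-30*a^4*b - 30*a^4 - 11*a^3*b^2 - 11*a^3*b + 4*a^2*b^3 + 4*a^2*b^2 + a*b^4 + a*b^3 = (-3*a + b)*(2*a + b)*(5*a + b)*(a*b + a)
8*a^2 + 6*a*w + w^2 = (2*a + w)*(4*a + w)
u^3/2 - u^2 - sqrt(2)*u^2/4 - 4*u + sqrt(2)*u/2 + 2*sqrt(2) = (u/2 + 1)*(u - 4)*(u - sqrt(2)/2)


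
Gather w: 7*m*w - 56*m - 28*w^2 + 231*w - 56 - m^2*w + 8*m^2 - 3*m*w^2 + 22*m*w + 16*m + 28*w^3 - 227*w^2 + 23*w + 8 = 8*m^2 - 40*m + 28*w^3 + w^2*(-3*m - 255) + w*(-m^2 + 29*m + 254) - 48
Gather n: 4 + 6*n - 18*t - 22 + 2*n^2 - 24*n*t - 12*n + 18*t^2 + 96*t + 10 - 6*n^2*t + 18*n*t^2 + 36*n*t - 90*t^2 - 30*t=n^2*(2 - 6*t) + n*(18*t^2 + 12*t - 6) - 72*t^2 + 48*t - 8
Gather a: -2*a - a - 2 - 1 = -3*a - 3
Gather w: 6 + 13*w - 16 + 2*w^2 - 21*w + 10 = 2*w^2 - 8*w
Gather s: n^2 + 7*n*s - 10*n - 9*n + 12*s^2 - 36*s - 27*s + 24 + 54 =n^2 - 19*n + 12*s^2 + s*(7*n - 63) + 78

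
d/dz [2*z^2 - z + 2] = 4*z - 1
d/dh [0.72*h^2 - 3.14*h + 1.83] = 1.44*h - 3.14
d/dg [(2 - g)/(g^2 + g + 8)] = (-g^2 - g + (g - 2)*(2*g + 1) - 8)/(g^2 + g + 8)^2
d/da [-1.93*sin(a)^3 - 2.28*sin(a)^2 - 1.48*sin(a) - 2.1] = (-4.56*sin(a) + 2.895*cos(2*a) - 4.375)*cos(a)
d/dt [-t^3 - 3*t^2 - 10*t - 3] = -3*t^2 - 6*t - 10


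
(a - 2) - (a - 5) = 3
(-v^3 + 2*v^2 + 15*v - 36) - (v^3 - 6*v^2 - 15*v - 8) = -2*v^3 + 8*v^2 + 30*v - 28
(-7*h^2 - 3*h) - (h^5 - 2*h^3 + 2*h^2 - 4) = -h^5 + 2*h^3 - 9*h^2 - 3*h + 4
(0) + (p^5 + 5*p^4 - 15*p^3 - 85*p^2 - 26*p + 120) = p^5 + 5*p^4 - 15*p^3 - 85*p^2 - 26*p + 120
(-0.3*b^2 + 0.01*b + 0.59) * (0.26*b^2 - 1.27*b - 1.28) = -0.078*b^4 + 0.3836*b^3 + 0.5247*b^2 - 0.7621*b - 0.7552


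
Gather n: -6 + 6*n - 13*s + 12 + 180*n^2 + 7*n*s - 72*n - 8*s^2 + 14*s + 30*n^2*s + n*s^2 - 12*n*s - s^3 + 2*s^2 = n^2*(30*s + 180) + n*(s^2 - 5*s - 66) - s^3 - 6*s^2 + s + 6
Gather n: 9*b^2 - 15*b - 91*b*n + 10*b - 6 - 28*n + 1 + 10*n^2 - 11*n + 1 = 9*b^2 - 5*b + 10*n^2 + n*(-91*b - 39) - 4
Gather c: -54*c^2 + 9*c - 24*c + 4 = -54*c^2 - 15*c + 4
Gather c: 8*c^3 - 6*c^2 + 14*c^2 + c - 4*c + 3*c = 8*c^3 + 8*c^2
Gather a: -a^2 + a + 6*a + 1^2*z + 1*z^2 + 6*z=-a^2 + 7*a + z^2 + 7*z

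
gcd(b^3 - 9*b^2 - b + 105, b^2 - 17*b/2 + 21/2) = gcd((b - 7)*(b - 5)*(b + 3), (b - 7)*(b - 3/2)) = b - 7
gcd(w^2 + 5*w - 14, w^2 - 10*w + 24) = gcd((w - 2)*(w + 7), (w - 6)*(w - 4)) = 1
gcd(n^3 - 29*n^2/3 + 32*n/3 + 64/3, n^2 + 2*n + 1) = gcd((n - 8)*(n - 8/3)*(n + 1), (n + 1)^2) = n + 1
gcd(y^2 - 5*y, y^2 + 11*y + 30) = 1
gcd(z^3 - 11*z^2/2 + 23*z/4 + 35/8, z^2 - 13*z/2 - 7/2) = z + 1/2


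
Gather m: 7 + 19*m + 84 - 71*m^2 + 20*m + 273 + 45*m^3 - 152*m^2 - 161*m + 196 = 45*m^3 - 223*m^2 - 122*m + 560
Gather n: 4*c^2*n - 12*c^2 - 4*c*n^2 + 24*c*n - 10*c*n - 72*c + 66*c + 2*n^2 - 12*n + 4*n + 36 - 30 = -12*c^2 - 6*c + n^2*(2 - 4*c) + n*(4*c^2 + 14*c - 8) + 6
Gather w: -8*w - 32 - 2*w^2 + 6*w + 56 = -2*w^2 - 2*w + 24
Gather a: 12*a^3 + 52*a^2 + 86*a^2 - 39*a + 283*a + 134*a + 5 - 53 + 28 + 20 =12*a^3 + 138*a^2 + 378*a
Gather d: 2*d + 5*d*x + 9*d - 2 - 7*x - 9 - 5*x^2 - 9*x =d*(5*x + 11) - 5*x^2 - 16*x - 11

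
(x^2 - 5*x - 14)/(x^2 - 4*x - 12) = (x - 7)/(x - 6)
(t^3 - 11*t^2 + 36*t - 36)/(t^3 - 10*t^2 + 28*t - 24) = (t - 3)/(t - 2)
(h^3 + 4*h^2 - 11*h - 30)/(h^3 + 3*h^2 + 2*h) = (h^2 + 2*h - 15)/(h*(h + 1))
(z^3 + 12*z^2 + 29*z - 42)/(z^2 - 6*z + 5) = (z^2 + 13*z + 42)/(z - 5)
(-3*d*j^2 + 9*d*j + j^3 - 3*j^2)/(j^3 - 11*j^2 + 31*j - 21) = j*(-3*d + j)/(j^2 - 8*j + 7)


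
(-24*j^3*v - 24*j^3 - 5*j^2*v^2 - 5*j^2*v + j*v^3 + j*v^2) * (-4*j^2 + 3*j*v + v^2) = 96*j^5*v + 96*j^5 - 52*j^4*v^2 - 52*j^4*v - 43*j^3*v^3 - 43*j^3*v^2 - 2*j^2*v^4 - 2*j^2*v^3 + j*v^5 + j*v^4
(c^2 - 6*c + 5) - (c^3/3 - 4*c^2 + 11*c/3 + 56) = -c^3/3 + 5*c^2 - 29*c/3 - 51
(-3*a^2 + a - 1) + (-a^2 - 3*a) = -4*a^2 - 2*a - 1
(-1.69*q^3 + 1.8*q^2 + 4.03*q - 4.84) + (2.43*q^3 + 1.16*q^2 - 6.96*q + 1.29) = 0.74*q^3 + 2.96*q^2 - 2.93*q - 3.55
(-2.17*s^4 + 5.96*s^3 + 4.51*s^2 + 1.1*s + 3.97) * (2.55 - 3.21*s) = 6.9657*s^5 - 24.6651*s^4 + 0.7209*s^3 + 7.9695*s^2 - 9.9387*s + 10.1235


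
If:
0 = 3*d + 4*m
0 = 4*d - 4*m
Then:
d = 0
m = 0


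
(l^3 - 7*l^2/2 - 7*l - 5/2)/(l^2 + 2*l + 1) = (2*l^2 - 9*l - 5)/(2*(l + 1))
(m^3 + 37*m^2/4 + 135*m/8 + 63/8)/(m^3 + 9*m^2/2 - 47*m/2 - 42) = (m + 3/4)/(m - 4)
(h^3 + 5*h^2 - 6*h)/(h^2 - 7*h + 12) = h*(h^2 + 5*h - 6)/(h^2 - 7*h + 12)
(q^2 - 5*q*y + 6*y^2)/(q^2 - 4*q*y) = (q^2 - 5*q*y + 6*y^2)/(q*(q - 4*y))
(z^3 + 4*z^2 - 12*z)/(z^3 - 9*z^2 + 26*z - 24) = z*(z + 6)/(z^2 - 7*z + 12)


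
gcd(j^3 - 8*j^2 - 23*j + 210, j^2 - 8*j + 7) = j - 7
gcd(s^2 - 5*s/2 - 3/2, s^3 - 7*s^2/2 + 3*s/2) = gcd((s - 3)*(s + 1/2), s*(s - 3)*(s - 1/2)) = s - 3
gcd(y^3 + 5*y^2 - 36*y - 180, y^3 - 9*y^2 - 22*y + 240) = y^2 - y - 30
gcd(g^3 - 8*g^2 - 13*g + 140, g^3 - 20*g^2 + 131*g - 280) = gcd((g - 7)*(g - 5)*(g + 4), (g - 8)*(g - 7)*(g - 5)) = g^2 - 12*g + 35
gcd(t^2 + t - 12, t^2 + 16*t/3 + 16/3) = t + 4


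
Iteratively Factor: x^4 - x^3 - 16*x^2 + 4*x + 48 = (x - 2)*(x^3 + x^2 - 14*x - 24) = (x - 4)*(x - 2)*(x^2 + 5*x + 6) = (x - 4)*(x - 2)*(x + 2)*(x + 3)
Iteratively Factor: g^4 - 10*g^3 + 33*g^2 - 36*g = (g - 4)*(g^3 - 6*g^2 + 9*g) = (g - 4)*(g - 3)*(g^2 - 3*g) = g*(g - 4)*(g - 3)*(g - 3)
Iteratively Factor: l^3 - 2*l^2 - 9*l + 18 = (l - 3)*(l^2 + l - 6) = (l - 3)*(l - 2)*(l + 3)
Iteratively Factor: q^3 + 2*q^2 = (q)*(q^2 + 2*q) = q*(q + 2)*(q)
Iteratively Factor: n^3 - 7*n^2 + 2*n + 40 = (n + 2)*(n^2 - 9*n + 20) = (n - 5)*(n + 2)*(n - 4)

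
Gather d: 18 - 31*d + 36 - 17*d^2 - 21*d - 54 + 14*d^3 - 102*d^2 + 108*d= 14*d^3 - 119*d^2 + 56*d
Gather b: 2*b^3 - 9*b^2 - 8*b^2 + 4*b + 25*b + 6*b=2*b^3 - 17*b^2 + 35*b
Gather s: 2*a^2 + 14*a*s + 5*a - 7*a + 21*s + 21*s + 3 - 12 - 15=2*a^2 - 2*a + s*(14*a + 42) - 24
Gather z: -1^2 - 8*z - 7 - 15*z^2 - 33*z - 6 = -15*z^2 - 41*z - 14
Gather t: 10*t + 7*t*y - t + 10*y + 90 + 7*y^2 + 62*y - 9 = t*(7*y + 9) + 7*y^2 + 72*y + 81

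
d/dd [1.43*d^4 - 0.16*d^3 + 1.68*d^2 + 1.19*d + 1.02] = 5.72*d^3 - 0.48*d^2 + 3.36*d + 1.19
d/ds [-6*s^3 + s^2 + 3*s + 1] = -18*s^2 + 2*s + 3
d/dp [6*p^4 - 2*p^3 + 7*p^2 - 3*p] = 24*p^3 - 6*p^2 + 14*p - 3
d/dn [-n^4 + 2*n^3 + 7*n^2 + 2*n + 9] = -4*n^3 + 6*n^2 + 14*n + 2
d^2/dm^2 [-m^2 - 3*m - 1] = -2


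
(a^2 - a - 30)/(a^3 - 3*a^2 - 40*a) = (a - 6)/(a*(a - 8))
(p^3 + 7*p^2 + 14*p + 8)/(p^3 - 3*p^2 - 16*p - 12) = (p + 4)/(p - 6)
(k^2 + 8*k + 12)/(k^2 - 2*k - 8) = (k + 6)/(k - 4)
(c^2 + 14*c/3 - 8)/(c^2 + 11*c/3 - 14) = (3*c - 4)/(3*c - 7)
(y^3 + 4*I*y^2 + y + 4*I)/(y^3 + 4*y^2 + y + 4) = (y + 4*I)/(y + 4)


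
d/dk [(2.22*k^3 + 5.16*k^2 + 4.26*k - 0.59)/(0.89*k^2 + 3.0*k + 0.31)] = (1.9758*k^4 + 13.32*k^3 + 13.7532*k^2 + 4.2494*k + 3.0906)/(0.7921*k^4 + 5.34*k^3 + 9.5518*k^2 + 1.86*k + 0.0961)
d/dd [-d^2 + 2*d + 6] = 2 - 2*d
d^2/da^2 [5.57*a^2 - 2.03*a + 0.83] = 11.1400000000000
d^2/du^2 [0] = 0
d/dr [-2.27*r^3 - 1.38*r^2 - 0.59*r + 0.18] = -6.81*r^2 - 2.76*r - 0.59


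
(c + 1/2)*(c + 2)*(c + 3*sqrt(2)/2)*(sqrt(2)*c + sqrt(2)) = sqrt(2)*c^4 + 3*c^3 + 7*sqrt(2)*c^3/2 + 7*sqrt(2)*c^2/2 + 21*c^2/2 + sqrt(2)*c + 21*c/2 + 3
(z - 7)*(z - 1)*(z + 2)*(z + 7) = z^4 + z^3 - 51*z^2 - 49*z + 98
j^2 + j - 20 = (j - 4)*(j + 5)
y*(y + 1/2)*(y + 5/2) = y^3 + 3*y^2 + 5*y/4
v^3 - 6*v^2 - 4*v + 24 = (v - 6)*(v - 2)*(v + 2)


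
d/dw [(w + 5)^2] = 2*w + 10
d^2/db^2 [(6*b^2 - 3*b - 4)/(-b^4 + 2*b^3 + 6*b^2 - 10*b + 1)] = 4*(-9*b^8 + 27*b^7 - 34*b^6 + 111*b^5 - 267*b^4 + 193*b^3 + 144*b^2 - 399*b + 200)/(b^12 - 6*b^11 - 6*b^10 + 94*b^9 - 87*b^8 - 444*b^7 + 828*b^6 + 348*b^5 - 1785*b^4 + 1354*b^3 - 318*b^2 + 30*b - 1)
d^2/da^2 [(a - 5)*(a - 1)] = 2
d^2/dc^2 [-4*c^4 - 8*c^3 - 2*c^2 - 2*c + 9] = -48*c^2 - 48*c - 4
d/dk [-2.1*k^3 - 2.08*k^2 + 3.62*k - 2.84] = -6.3*k^2 - 4.16*k + 3.62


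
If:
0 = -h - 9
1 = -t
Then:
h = -9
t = -1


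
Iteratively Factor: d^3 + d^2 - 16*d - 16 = (d + 4)*(d^2 - 3*d - 4) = (d - 4)*(d + 4)*(d + 1)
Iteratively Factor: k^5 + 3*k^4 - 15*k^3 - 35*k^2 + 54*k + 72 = (k - 3)*(k^4 + 6*k^3 + 3*k^2 - 26*k - 24) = (k - 3)*(k + 3)*(k^3 + 3*k^2 - 6*k - 8) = (k - 3)*(k + 3)*(k + 4)*(k^2 - k - 2) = (k - 3)*(k - 2)*(k + 3)*(k + 4)*(k + 1)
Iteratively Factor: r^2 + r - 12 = (r + 4)*(r - 3)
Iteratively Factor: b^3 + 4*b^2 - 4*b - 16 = (b - 2)*(b^2 + 6*b + 8) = (b - 2)*(b + 2)*(b + 4)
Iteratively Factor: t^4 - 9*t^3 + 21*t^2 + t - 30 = (t - 5)*(t^3 - 4*t^2 + t + 6) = (t - 5)*(t - 3)*(t^2 - t - 2) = (t - 5)*(t - 3)*(t + 1)*(t - 2)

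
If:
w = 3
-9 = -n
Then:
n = 9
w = 3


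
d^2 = d^2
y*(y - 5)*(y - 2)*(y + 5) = y^4 - 2*y^3 - 25*y^2 + 50*y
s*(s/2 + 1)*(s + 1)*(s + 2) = s^4/2 + 5*s^3/2 + 4*s^2 + 2*s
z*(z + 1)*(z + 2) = z^3 + 3*z^2 + 2*z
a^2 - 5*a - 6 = (a - 6)*(a + 1)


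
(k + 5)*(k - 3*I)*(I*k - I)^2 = -k^4 - 3*k^3 + 3*I*k^3 + 9*k^2 + 9*I*k^2 - 5*k - 27*I*k + 15*I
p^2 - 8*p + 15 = (p - 5)*(p - 3)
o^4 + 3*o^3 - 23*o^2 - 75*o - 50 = (o - 5)*(o + 1)*(o + 2)*(o + 5)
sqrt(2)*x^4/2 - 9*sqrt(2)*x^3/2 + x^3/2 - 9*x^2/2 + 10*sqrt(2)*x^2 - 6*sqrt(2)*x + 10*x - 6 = (x - 6)*(x - 2)*(x - 1)*(sqrt(2)*x/2 + 1/2)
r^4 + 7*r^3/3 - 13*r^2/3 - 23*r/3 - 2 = (r - 2)*(r + 1/3)*(r + 1)*(r + 3)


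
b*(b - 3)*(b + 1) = b^3 - 2*b^2 - 3*b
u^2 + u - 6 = (u - 2)*(u + 3)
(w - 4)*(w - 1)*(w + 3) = w^3 - 2*w^2 - 11*w + 12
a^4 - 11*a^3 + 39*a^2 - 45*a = a*(a - 5)*(a - 3)^2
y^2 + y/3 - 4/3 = (y - 1)*(y + 4/3)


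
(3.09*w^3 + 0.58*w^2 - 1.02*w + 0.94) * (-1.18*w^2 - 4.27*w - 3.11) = -3.6462*w^5 - 13.8787*w^4 - 10.8829*w^3 + 1.4424*w^2 - 0.8416*w - 2.9234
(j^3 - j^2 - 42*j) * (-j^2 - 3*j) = -j^5 - 2*j^4 + 45*j^3 + 126*j^2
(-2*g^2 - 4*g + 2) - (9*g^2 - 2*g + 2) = -11*g^2 - 2*g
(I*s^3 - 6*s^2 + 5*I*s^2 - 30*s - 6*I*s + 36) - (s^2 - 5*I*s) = I*s^3 - 7*s^2 + 5*I*s^2 - 30*s - I*s + 36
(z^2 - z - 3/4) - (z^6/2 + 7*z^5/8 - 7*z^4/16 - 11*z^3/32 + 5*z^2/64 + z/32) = -z^6/2 - 7*z^5/8 + 7*z^4/16 + 11*z^3/32 + 59*z^2/64 - 33*z/32 - 3/4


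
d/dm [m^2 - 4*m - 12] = 2*m - 4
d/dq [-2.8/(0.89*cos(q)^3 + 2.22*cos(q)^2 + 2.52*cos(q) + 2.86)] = (7.476*sin(q)^2 - 12.432*cos(q) - 14.532)*sin(q)/(0.89*cos(q)^3 + 2.22*cos(q)^2 + 2.52*cos(q) + 2.86)^2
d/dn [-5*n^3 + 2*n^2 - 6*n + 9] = -15*n^2 + 4*n - 6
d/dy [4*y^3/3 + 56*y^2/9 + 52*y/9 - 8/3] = 4*y^2 + 112*y/9 + 52/9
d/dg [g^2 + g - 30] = 2*g + 1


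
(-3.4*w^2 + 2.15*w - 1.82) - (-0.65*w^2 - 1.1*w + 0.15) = -2.75*w^2 + 3.25*w - 1.97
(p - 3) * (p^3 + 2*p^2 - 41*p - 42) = p^4 - p^3 - 47*p^2 + 81*p + 126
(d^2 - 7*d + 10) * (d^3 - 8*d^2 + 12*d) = d^5 - 15*d^4 + 78*d^3 - 164*d^2 + 120*d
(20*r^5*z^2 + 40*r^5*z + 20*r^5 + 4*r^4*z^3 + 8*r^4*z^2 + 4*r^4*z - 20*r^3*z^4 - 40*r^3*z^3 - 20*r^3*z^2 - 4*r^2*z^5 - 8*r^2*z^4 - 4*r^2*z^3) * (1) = 20*r^5*z^2 + 40*r^5*z + 20*r^5 + 4*r^4*z^3 + 8*r^4*z^2 + 4*r^4*z - 20*r^3*z^4 - 40*r^3*z^3 - 20*r^3*z^2 - 4*r^2*z^5 - 8*r^2*z^4 - 4*r^2*z^3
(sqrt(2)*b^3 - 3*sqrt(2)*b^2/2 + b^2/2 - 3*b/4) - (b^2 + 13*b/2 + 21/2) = sqrt(2)*b^3 - 3*sqrt(2)*b^2/2 - b^2/2 - 29*b/4 - 21/2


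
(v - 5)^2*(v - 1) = v^3 - 11*v^2 + 35*v - 25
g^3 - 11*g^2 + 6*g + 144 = (g - 8)*(g - 6)*(g + 3)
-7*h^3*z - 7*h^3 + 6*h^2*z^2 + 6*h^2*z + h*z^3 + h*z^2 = (-h + z)*(7*h + z)*(h*z + h)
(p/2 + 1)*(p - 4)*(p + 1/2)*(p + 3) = p^4/2 + 3*p^3/4 - 27*p^2/4 - 31*p/2 - 6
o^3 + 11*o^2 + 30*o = o*(o + 5)*(o + 6)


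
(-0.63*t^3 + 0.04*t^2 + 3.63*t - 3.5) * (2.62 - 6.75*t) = 4.2525*t^4 - 1.9206*t^3 - 24.3977*t^2 + 33.1356*t - 9.17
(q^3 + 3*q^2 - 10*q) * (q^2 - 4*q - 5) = q^5 - q^4 - 27*q^3 + 25*q^2 + 50*q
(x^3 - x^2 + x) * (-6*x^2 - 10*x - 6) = -6*x^5 - 4*x^4 - 2*x^3 - 4*x^2 - 6*x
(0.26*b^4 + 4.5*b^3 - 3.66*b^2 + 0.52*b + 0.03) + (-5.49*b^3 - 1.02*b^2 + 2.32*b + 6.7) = 0.26*b^4 - 0.99*b^3 - 4.68*b^2 + 2.84*b + 6.73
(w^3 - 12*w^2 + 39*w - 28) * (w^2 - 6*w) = w^5 - 18*w^4 + 111*w^3 - 262*w^2 + 168*w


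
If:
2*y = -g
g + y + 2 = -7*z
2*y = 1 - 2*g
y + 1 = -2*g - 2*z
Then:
No Solution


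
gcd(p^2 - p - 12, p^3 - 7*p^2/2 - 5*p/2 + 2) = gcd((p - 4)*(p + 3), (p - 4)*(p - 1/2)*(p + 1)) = p - 4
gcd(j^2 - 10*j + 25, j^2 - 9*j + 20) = j - 5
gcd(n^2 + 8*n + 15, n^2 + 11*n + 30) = n + 5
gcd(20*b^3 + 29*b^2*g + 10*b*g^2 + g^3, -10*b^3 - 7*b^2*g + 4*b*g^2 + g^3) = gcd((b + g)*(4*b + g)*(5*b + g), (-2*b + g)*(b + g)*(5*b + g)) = 5*b^2 + 6*b*g + g^2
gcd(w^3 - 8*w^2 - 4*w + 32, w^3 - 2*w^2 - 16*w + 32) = w - 2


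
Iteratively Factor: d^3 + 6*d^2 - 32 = (d - 2)*(d^2 + 8*d + 16) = (d - 2)*(d + 4)*(d + 4)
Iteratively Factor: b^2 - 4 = (b + 2)*(b - 2)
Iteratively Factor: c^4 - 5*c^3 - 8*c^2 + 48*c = (c)*(c^3 - 5*c^2 - 8*c + 48) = c*(c - 4)*(c^2 - c - 12) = c*(c - 4)*(c + 3)*(c - 4)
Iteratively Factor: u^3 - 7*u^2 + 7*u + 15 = (u - 5)*(u^2 - 2*u - 3) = (u - 5)*(u + 1)*(u - 3)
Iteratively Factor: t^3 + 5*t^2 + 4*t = (t)*(t^2 + 5*t + 4) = t*(t + 4)*(t + 1)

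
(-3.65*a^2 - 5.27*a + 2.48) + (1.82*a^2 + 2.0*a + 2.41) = -1.83*a^2 - 3.27*a + 4.89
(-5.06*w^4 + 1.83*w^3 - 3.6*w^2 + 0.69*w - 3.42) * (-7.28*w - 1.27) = 36.8368*w^5 - 6.8962*w^4 + 23.8839*w^3 - 0.4512*w^2 + 24.0213*w + 4.3434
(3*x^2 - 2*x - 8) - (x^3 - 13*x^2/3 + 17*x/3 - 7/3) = -x^3 + 22*x^2/3 - 23*x/3 - 17/3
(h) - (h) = 0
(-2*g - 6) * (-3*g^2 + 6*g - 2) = 6*g^3 + 6*g^2 - 32*g + 12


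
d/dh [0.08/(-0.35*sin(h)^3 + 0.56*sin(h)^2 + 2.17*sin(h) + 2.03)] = (0.084*sin(h)^2 - 0.0896*sin(h) - 0.1736)*cos(h)/(-0.35*sin(h)^3 + 0.56*sin(h)^2 + 2.17*sin(h) + 2.03)^2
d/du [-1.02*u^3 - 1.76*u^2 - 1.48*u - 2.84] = -3.06*u^2 - 3.52*u - 1.48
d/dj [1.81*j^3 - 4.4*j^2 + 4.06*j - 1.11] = 5.43*j^2 - 8.8*j + 4.06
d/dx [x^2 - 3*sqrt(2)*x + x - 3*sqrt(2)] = 2*x - 3*sqrt(2) + 1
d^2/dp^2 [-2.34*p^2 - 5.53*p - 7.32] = -4.68000000000000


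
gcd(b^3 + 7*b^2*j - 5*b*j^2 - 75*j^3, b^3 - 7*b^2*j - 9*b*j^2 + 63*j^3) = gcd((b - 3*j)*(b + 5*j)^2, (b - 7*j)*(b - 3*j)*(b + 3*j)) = b - 3*j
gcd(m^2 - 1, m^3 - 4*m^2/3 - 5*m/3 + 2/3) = m + 1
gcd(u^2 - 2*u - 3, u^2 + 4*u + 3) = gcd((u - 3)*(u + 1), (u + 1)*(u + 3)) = u + 1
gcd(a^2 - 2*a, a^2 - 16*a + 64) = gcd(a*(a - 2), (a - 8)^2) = 1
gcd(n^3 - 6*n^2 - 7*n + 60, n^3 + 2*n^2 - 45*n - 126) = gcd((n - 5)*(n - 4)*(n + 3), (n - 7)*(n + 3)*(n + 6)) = n + 3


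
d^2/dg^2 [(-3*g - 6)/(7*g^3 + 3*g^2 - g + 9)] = 6*(-(g + 2)*(21*g^2 + 6*g - 1)^2 + (21*g^2 + 6*g + 3*(g + 2)*(7*g + 1) - 1)*(7*g^3 + 3*g^2 - g + 9))/(7*g^3 + 3*g^2 - g + 9)^3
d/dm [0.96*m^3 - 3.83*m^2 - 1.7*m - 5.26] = 2.88*m^2 - 7.66*m - 1.7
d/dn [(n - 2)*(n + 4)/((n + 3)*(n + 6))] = (7*n^2 + 52*n + 108)/(n^4 + 18*n^3 + 117*n^2 + 324*n + 324)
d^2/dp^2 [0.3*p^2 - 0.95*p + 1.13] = 0.600000000000000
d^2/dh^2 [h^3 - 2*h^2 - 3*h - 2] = 6*h - 4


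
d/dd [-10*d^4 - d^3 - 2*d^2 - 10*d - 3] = -40*d^3 - 3*d^2 - 4*d - 10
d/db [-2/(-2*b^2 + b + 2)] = 2*(1 - 4*b)/(-2*b^2 + b + 2)^2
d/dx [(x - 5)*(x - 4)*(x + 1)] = 3*x^2 - 16*x + 11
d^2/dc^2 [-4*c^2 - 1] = -8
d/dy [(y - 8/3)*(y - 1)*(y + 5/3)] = 3*y^2 - 4*y - 31/9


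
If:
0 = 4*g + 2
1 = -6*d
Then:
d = -1/6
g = -1/2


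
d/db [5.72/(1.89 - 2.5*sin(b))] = 14.3*cos(b)/(2.5*sin(b) - 1.89)^2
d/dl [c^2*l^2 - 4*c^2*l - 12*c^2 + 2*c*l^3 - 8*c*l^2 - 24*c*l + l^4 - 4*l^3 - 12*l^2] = 2*c^2*l - 4*c^2 + 6*c*l^2 - 16*c*l - 24*c + 4*l^3 - 12*l^2 - 24*l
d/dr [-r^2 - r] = -2*r - 1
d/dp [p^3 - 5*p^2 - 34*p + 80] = 3*p^2 - 10*p - 34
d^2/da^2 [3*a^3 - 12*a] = 18*a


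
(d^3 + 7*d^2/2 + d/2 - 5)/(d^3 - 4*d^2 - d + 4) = (d^2 + 9*d/2 + 5)/(d^2 - 3*d - 4)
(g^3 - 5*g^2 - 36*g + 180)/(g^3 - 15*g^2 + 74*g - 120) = (g + 6)/(g - 4)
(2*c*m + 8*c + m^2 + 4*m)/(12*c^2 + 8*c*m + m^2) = (m + 4)/(6*c + m)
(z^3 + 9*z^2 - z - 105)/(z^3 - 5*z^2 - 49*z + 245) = (z^2 + 2*z - 15)/(z^2 - 12*z + 35)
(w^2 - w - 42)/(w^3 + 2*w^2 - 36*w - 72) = (w - 7)/(w^2 - 4*w - 12)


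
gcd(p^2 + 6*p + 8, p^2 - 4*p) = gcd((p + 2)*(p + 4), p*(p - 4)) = 1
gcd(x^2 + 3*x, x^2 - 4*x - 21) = x + 3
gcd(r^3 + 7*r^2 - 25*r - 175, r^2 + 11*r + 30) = r + 5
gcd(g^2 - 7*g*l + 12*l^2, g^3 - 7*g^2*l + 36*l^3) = g - 3*l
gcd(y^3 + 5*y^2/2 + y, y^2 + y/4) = y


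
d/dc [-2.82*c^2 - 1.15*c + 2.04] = -5.64*c - 1.15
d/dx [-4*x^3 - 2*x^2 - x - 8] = -12*x^2 - 4*x - 1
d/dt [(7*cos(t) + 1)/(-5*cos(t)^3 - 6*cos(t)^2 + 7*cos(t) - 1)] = 16*(-70*cos(t)^3 - 57*cos(t)^2 - 12*cos(t) + 14)*sin(t)/(-24*sin(t)^2 - 13*cos(t) + 5*cos(3*t) + 28)^2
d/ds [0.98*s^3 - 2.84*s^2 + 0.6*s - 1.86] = 2.94*s^2 - 5.68*s + 0.6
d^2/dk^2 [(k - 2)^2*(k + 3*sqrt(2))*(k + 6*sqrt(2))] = 12*k^2 - 24*k + 54*sqrt(2)*k - 72*sqrt(2) + 80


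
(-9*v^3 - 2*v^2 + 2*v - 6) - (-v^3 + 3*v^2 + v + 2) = -8*v^3 - 5*v^2 + v - 8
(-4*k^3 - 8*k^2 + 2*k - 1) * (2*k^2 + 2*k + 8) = -8*k^5 - 24*k^4 - 44*k^3 - 62*k^2 + 14*k - 8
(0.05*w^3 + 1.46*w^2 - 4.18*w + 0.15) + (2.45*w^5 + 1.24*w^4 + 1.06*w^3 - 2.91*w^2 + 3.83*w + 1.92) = 2.45*w^5 + 1.24*w^4 + 1.11*w^3 - 1.45*w^2 - 0.35*w + 2.07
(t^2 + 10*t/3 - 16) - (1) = t^2 + 10*t/3 - 17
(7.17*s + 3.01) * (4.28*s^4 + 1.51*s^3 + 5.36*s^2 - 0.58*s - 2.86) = 30.6876*s^5 + 23.7095*s^4 + 42.9763*s^3 + 11.975*s^2 - 22.252*s - 8.6086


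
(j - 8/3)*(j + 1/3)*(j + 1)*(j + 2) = j^4 + 2*j^3/3 - 53*j^2/9 - 22*j/3 - 16/9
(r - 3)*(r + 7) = r^2 + 4*r - 21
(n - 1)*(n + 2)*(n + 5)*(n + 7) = n^4 + 13*n^3 + 45*n^2 + 11*n - 70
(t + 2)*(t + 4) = t^2 + 6*t + 8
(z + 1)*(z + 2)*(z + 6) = z^3 + 9*z^2 + 20*z + 12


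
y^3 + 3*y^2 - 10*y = y*(y - 2)*(y + 5)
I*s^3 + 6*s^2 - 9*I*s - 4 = (s - 4*I)*(s - I)*(I*s + 1)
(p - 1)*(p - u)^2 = p^3 - 2*p^2*u - p^2 + p*u^2 + 2*p*u - u^2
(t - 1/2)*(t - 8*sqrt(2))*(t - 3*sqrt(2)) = t^3 - 11*sqrt(2)*t^2 - t^2/2 + 11*sqrt(2)*t/2 + 48*t - 24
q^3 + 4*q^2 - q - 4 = (q - 1)*(q + 1)*(q + 4)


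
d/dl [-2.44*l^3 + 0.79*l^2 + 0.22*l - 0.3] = -7.32*l^2 + 1.58*l + 0.22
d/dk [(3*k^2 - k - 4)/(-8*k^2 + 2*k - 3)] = (-2*k^2 - 82*k + 11)/(64*k^4 - 32*k^3 + 52*k^2 - 12*k + 9)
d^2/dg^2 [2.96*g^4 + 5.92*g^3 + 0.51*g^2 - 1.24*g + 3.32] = 35.52*g^2 + 35.52*g + 1.02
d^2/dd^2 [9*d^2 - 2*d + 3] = 18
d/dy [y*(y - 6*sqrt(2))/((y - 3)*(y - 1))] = 2*(-2*y^2 + 3*sqrt(2)*y^2 + 3*y - 9*sqrt(2))/(y^4 - 8*y^3 + 22*y^2 - 24*y + 9)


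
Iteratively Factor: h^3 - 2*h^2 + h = (h - 1)*(h^2 - h) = (h - 1)^2*(h)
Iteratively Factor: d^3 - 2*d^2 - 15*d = (d - 5)*(d^2 + 3*d) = (d - 5)*(d + 3)*(d)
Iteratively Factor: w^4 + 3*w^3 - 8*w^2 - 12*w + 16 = (w + 4)*(w^3 - w^2 - 4*w + 4) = (w - 2)*(w + 4)*(w^2 + w - 2) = (w - 2)*(w - 1)*(w + 4)*(w + 2)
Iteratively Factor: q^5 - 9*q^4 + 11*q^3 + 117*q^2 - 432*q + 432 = (q - 3)*(q^4 - 6*q^3 - 7*q^2 + 96*q - 144) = (q - 3)^2*(q^3 - 3*q^2 - 16*q + 48) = (q - 3)^3*(q^2 - 16) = (q - 4)*(q - 3)^3*(q + 4)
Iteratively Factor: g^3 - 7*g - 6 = (g - 3)*(g^2 + 3*g + 2) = (g - 3)*(g + 1)*(g + 2)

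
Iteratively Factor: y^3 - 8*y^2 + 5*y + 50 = (y - 5)*(y^2 - 3*y - 10) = (y - 5)*(y + 2)*(y - 5)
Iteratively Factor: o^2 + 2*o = (o + 2)*(o)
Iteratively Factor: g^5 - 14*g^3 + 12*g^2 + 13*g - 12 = (g + 1)*(g^4 - g^3 - 13*g^2 + 25*g - 12) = (g - 3)*(g + 1)*(g^3 + 2*g^2 - 7*g + 4) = (g - 3)*(g - 1)*(g + 1)*(g^2 + 3*g - 4) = (g - 3)*(g - 1)*(g + 1)*(g + 4)*(g - 1)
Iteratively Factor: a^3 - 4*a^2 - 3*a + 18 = (a - 3)*(a^2 - a - 6) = (a - 3)*(a + 2)*(a - 3)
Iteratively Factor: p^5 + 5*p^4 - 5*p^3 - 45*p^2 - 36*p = (p + 3)*(p^4 + 2*p^3 - 11*p^2 - 12*p) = (p + 3)*(p + 4)*(p^3 - 2*p^2 - 3*p) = (p - 3)*(p + 3)*(p + 4)*(p^2 + p) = p*(p - 3)*(p + 3)*(p + 4)*(p + 1)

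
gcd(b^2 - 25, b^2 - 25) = b^2 - 25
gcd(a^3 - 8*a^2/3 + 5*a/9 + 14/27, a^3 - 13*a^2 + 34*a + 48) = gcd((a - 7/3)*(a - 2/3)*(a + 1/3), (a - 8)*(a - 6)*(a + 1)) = 1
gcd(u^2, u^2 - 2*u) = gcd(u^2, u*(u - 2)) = u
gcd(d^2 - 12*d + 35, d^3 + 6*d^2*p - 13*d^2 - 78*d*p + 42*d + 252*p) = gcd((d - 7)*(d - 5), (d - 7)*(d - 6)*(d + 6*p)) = d - 7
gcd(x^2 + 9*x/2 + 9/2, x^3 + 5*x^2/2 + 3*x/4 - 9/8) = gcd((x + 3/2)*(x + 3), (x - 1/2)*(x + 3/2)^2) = x + 3/2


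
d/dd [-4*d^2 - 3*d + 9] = -8*d - 3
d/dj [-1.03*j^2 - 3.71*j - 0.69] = -2.06*j - 3.71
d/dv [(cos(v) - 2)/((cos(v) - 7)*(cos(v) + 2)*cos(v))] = (43*cos(v) - 11*cos(2*v) + cos(3*v) + 45)*sin(v)/(2*(cos(v) - 7)^2*(cos(v) + 2)^2*cos(v)^2)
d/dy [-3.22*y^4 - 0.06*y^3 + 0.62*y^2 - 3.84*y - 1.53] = -12.88*y^3 - 0.18*y^2 + 1.24*y - 3.84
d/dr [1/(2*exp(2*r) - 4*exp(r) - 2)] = (1 - exp(r))*exp(r)/(-exp(2*r) + 2*exp(r) + 1)^2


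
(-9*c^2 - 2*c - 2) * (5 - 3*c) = 27*c^3 - 39*c^2 - 4*c - 10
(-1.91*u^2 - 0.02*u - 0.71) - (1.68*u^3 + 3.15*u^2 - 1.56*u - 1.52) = -1.68*u^3 - 5.06*u^2 + 1.54*u + 0.81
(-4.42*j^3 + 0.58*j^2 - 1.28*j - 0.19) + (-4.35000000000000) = -4.42*j^3 + 0.58*j^2 - 1.28*j - 4.54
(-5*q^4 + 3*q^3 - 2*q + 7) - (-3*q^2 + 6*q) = -5*q^4 + 3*q^3 + 3*q^2 - 8*q + 7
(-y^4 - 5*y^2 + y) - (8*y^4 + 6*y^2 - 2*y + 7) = -9*y^4 - 11*y^2 + 3*y - 7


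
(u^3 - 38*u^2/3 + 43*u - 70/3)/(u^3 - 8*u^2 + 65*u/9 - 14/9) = 3*(u - 5)/(3*u - 1)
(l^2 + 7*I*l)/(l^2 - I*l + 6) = l*(l + 7*I)/(l^2 - I*l + 6)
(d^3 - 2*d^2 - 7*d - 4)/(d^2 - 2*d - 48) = (-d^3 + 2*d^2 + 7*d + 4)/(-d^2 + 2*d + 48)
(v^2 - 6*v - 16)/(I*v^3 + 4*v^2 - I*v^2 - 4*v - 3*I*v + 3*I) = I*(-v^2 + 6*v + 16)/(v^3 - v^2*(1 + 4*I) + v*(-3 + 4*I) + 3)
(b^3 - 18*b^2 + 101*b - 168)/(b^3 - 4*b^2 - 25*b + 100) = (b^3 - 18*b^2 + 101*b - 168)/(b^3 - 4*b^2 - 25*b + 100)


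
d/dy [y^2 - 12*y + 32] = 2*y - 12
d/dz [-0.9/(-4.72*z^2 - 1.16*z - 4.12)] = (-8.496*z - 1.044)/(4.72*z^2 + 1.16*z + 4.12)^2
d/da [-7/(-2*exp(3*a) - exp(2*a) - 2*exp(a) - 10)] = 14*(-3*exp(2*a) - exp(a) - 1)*exp(a)/(2*exp(3*a) + exp(2*a) + 2*exp(a) + 10)^2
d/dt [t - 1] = 1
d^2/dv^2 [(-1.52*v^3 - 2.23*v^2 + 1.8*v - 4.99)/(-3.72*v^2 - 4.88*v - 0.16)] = (-5.6843418860808e-14*v^5 - 5.6843418860808e-14*v^4 - 60.1969279999999*v^3 + 413.478816*v^2 + 550.180416*v + 234.652672)/(51.478848*v^6 + 202.594176*v^5 + 272.411136*v^4 + 133.641728*v^3 + 11.716608*v^2 + 0.374784*v + 0.004096)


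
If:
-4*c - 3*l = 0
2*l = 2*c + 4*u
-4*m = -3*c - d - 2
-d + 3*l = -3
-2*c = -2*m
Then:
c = 1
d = -1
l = -4/3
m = 1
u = -7/6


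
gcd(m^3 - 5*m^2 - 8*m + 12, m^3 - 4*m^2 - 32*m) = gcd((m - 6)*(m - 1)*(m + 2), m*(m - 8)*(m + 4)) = 1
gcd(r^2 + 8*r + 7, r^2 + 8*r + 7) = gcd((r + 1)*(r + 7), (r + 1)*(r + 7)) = r^2 + 8*r + 7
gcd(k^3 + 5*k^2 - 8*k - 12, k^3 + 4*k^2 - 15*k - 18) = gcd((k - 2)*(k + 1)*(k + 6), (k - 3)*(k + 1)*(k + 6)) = k^2 + 7*k + 6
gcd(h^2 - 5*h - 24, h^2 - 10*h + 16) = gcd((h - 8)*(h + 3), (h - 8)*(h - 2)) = h - 8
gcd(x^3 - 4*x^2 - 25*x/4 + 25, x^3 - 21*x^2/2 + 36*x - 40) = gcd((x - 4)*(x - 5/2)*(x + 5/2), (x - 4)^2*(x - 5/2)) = x^2 - 13*x/2 + 10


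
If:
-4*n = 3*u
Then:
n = -3*u/4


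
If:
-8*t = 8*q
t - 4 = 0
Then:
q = -4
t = 4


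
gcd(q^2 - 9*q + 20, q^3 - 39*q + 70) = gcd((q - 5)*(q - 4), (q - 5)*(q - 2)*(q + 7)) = q - 5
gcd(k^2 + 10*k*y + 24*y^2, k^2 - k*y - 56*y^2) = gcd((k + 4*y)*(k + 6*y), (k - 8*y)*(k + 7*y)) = 1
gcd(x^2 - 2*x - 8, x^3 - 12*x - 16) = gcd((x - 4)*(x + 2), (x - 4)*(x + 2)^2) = x^2 - 2*x - 8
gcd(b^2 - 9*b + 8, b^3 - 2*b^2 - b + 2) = b - 1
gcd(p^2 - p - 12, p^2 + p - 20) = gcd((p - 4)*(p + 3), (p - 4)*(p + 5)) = p - 4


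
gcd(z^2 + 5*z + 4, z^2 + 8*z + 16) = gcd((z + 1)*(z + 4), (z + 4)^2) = z + 4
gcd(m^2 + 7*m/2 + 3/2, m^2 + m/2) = m + 1/2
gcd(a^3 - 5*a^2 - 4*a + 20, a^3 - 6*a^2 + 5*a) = a - 5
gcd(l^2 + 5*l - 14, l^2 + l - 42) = l + 7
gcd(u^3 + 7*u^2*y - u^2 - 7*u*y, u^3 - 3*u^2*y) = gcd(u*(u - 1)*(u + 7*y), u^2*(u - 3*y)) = u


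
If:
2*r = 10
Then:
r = 5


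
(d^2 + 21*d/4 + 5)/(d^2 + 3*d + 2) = (d^2 + 21*d/4 + 5)/(d^2 + 3*d + 2)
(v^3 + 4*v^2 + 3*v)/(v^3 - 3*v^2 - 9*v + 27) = v*(v + 1)/(v^2 - 6*v + 9)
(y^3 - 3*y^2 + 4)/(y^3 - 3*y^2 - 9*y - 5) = (y^2 - 4*y + 4)/(y^2 - 4*y - 5)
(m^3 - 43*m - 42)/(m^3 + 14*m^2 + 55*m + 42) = (m - 7)/(m + 7)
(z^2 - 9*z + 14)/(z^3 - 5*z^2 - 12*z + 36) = (z - 7)/(z^2 - 3*z - 18)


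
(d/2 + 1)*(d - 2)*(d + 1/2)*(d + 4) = d^4/2 + 9*d^3/4 - d^2 - 9*d - 4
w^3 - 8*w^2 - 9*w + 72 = (w - 8)*(w - 3)*(w + 3)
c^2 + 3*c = c*(c + 3)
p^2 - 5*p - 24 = (p - 8)*(p + 3)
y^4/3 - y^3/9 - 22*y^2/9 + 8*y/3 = y*(y/3 + 1)*(y - 2)*(y - 4/3)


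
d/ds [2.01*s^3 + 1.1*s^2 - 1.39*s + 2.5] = 6.03*s^2 + 2.2*s - 1.39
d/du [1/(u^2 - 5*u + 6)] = (5 - 2*u)/(u^2 - 5*u + 6)^2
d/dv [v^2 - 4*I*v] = 2*v - 4*I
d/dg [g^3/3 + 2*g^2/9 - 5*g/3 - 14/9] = g^2 + 4*g/9 - 5/3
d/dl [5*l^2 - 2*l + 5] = 10*l - 2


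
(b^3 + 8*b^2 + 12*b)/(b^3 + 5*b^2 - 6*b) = (b + 2)/(b - 1)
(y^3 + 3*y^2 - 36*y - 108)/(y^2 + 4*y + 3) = (y^2 - 36)/(y + 1)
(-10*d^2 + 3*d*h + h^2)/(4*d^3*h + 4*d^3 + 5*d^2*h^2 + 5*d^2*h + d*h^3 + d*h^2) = (-10*d^2 + 3*d*h + h^2)/(d*(4*d^2*h + 4*d^2 + 5*d*h^2 + 5*d*h + h^3 + h^2))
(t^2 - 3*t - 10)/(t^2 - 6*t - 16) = (t - 5)/(t - 8)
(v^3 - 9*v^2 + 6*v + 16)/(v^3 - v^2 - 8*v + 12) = (v^2 - 7*v - 8)/(v^2 + v - 6)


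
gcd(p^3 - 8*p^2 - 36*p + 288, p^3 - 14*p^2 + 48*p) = p^2 - 14*p + 48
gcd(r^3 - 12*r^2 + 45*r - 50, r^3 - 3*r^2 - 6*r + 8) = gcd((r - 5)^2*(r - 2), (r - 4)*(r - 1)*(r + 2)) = 1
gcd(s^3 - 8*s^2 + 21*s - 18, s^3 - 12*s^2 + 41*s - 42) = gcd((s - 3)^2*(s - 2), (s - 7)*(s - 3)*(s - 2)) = s^2 - 5*s + 6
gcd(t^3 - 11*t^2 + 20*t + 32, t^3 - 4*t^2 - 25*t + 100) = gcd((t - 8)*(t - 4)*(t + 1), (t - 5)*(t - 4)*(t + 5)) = t - 4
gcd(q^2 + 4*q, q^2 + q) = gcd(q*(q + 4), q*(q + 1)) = q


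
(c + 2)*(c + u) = c^2 + c*u + 2*c + 2*u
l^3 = l^3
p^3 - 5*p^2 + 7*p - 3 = (p - 3)*(p - 1)^2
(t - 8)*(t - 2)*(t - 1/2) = t^3 - 21*t^2/2 + 21*t - 8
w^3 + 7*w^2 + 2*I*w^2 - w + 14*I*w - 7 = (w + 7)*(w + I)^2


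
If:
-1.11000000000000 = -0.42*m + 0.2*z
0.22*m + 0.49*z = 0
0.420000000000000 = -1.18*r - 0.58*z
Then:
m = 2.18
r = 0.12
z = -0.98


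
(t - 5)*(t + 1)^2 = t^3 - 3*t^2 - 9*t - 5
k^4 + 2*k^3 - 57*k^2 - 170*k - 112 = (k - 8)*(k + 1)*(k + 2)*(k + 7)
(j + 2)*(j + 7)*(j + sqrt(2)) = j^3 + sqrt(2)*j^2 + 9*j^2 + 9*sqrt(2)*j + 14*j + 14*sqrt(2)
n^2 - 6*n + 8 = (n - 4)*(n - 2)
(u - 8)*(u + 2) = u^2 - 6*u - 16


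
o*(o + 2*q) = o^2 + 2*o*q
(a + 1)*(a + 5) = a^2 + 6*a + 5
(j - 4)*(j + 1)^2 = j^3 - 2*j^2 - 7*j - 4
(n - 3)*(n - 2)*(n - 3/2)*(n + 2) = n^4 - 9*n^3/2 + n^2/2 + 18*n - 18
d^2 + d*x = d*(d + x)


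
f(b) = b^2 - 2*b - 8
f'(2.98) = 3.96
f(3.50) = -2.75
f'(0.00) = -2.00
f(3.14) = -4.42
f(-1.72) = -1.60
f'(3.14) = 4.28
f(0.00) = -8.00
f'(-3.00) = -8.00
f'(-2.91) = -7.82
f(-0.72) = -6.04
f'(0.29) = -1.42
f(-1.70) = -1.71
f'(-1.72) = -5.44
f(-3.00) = 7.00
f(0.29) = -8.50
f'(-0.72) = -3.44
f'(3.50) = 5.00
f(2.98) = -5.08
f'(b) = 2*b - 2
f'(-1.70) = -5.40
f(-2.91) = 6.29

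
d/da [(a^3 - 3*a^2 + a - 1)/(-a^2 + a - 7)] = (-a^4 + 2*a^3 - 23*a^2 + 40*a - 6)/(a^4 - 2*a^3 + 15*a^2 - 14*a + 49)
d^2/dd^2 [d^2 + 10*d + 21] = 2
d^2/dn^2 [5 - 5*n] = 0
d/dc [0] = 0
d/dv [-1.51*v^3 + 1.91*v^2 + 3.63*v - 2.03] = -4.53*v^2 + 3.82*v + 3.63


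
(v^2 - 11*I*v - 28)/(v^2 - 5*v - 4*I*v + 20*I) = (v - 7*I)/(v - 5)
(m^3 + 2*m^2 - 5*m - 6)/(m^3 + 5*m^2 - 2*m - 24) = (m + 1)/(m + 4)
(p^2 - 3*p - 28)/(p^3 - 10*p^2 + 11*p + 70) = (p + 4)/(p^2 - 3*p - 10)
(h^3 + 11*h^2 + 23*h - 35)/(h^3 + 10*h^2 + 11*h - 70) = (h - 1)/(h - 2)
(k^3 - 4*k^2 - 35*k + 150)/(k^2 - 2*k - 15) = (k^2 + k - 30)/(k + 3)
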